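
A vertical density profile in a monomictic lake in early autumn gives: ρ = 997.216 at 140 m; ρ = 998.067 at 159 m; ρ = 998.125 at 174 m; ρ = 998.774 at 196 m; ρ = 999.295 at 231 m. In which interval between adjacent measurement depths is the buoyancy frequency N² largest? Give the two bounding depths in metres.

140–159 m

Compute the density gradient over each adjacent pair:
  140–159 m: Δρ/Δz = 0.851/19 = 0.045 kg m⁻⁴
  159–174 m: Δρ/Δz = 0.058/15 = 3.9 × 10⁻³ kg m⁻⁴
  174–196 m: Δρ/Δz = 0.649/22 = 0.030 kg m⁻⁴
  196–231 m: Δρ/Δz = 0.521/35 = 0.015 kg m⁻⁴
The largest gradient is in the 140–159 m interval — the pycnocline.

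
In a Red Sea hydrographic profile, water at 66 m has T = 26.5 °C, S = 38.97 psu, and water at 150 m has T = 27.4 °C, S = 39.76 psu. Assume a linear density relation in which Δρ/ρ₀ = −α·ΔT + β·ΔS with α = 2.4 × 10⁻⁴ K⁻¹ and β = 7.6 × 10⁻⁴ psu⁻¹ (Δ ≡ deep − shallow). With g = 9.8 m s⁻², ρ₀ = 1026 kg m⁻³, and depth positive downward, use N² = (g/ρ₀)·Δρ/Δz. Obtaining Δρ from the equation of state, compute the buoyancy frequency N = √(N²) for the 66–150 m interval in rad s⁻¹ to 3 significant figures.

6.70 × 10⁻³ rad s⁻¹

ΔT = +0.9 K, ΔS = +0.79 psu (deep − shallow).
Δρ/ρ₀ = −αΔT + βΔS = -2.16 × 10⁻⁴ + 6.004 × 10⁻⁴ = 3.844 × 10⁻⁴, so Δρ ≈ 0.3944 kg m⁻³.
N² = (g/ρ₀)·Δρ/Δz = g·(Δρ/ρ₀)/Δz = 9.8 × 3.844 × 10⁻⁴ / 84 = 4.4847 × 10⁻⁵ s⁻².
N = √(4.4847 × 10⁻⁵) = 6.6968 × 10⁻³ rad s⁻¹ ≈ 6.70 × 10⁻³ rad s⁻¹.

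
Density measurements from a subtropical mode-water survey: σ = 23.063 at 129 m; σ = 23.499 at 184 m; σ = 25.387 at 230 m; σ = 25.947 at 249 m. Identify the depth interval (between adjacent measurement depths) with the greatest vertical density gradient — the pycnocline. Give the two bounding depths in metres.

Compute the density gradient over each adjacent pair:
  129–184 m: Δρ/Δz = 0.436/55 = 7.9 × 10⁻³ kg m⁻⁴
  184–230 m: Δρ/Δz = 1.888/46 = 0.041 kg m⁻⁴
  230–249 m: Δρ/Δz = 0.560/19 = 0.029 kg m⁻⁴
The largest gradient is in the 184–230 m interval — the pycnocline.

184–230 m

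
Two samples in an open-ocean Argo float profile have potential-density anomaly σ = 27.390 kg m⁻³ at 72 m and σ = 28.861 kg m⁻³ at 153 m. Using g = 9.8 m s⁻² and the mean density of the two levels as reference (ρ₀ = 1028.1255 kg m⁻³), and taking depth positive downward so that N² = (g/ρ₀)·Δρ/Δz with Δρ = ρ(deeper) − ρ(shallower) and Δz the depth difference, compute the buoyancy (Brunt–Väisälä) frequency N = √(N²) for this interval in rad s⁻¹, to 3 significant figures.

0.0132 rad s⁻¹

Δρ = 1028.861 − 1027.390 = 1.471 kg m⁻³ over Δz = 153 − 72 = 81 m.
N² = (9.8/1028.1255) × (1.471/81) = 1.7310 × 10⁻⁴ s⁻².
N = √(1.7310 × 10⁻⁴) = 0.013157 rad s⁻¹ ≈ 0.0132 rad s⁻¹.
Since Δρ > 0 the layer is stably stratified.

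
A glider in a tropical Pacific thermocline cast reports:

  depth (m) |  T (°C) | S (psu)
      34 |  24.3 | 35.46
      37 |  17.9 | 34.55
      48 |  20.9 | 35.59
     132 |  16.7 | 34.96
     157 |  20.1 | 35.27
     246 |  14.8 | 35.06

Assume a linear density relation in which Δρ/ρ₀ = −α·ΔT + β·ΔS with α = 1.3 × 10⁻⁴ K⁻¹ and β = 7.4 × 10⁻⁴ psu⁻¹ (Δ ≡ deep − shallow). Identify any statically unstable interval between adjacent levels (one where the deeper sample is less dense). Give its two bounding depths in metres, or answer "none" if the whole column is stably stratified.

Evaluate Δρ/ρ₀ = −αΔT + βΔS across each adjacent pair:
  34–37 m: −αΔT+βΔS = −(1.3 × 10⁻⁴)(-6.4)+(7.4 × 10⁻⁴)(-0.91) = 1.6 × 10⁻⁴ → stable
  37–48 m: −αΔT+βΔS = −(1.3 × 10⁻⁴)(+3.0)+(7.4 × 10⁻⁴)(+1.04) = 3.8 × 10⁻⁴ → stable
  48–132 m: −αΔT+βΔS = −(1.3 × 10⁻⁴)(-4.2)+(7.4 × 10⁻⁴)(-0.63) = 8.0 × 10⁻⁵ → stable
  132–157 m: −αΔT+βΔS = −(1.3 × 10⁻⁴)(+3.4)+(7.4 × 10⁻⁴)(+0.31) = -2.1 × 10⁻⁴ → UNSTABLE
  157–246 m: −αΔT+βΔS = −(1.3 × 10⁻⁴)(-5.3)+(7.4 × 10⁻⁴)(-0.21) = 5.3 × 10⁻⁴ → stable
The 132–157 m interval has Δρ < 0: lighter water underlies denser water.

132–157 m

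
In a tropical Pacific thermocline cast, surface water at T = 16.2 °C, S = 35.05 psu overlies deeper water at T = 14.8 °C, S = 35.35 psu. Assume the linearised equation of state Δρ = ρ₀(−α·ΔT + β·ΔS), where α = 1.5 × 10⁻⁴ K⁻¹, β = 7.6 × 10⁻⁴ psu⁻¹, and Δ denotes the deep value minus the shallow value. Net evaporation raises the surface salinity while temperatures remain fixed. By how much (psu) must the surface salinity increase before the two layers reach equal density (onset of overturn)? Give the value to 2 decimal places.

0.58 psu

Neutral buoyancy requires −α(T_deep − T_surf) + β(S_deep − S_surf′) = 0.
S_surf′ = S_deep − (α/β)·ΔT = 35.35 − (1.5 × 10⁻⁴/7.6 × 10⁻⁴)·(-1.4) = 35.6263 psu.
Increase required: 35.6263 − 35.05 = 0.5763 psu.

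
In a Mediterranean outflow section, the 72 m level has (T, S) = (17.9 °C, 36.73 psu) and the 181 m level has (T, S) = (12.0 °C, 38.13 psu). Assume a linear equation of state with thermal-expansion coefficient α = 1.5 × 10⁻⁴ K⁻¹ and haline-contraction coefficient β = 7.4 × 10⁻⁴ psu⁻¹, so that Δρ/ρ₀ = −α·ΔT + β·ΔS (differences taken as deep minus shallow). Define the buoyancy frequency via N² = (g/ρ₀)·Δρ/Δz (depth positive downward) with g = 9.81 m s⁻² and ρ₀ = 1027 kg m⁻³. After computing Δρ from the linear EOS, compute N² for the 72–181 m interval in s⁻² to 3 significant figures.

1.73 × 10⁻⁴ s⁻²

ΔT = -5.9 K, ΔS = +1.40 psu (deep − shallow).
Δρ/ρ₀ = −αΔT + βΔS = 8.85 × 10⁻⁴ + 1.036 × 10⁻³ = 1.921 × 10⁻³, so Δρ ≈ 1.973 kg m⁻³.
N² = (g/ρ₀)·Δρ/Δz = g·(Δρ/ρ₀)/Δz = 9.81 × 1.921 × 10⁻³ / 109 = 1.7289 × 10⁻⁴ s⁻² ≈ 1.73 × 10⁻⁴ s⁻².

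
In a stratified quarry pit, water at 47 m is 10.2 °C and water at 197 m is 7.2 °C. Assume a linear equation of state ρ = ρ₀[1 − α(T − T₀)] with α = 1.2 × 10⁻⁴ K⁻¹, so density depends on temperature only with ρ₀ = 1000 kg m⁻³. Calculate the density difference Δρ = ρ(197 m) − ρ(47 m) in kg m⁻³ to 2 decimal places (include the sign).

ΔT = -3.0 K, Δρ/ρ₀ = −αΔT = 3.60 × 10⁻⁴.
Δρ = 1000 × (3.60 × 10⁻⁴) = +0.36 kg m⁻³.
Positive Δρ: denser below, stable.

+0.36 kg m⁻³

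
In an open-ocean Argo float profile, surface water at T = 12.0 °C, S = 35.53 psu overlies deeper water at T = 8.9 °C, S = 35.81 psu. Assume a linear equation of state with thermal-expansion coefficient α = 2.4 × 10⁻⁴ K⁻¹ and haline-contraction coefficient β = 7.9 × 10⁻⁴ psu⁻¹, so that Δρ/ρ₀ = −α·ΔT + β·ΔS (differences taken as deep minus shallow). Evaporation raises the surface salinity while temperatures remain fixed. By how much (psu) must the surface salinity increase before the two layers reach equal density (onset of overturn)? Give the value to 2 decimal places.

1.22 psu

Neutral buoyancy requires −α(T_deep − T_surf) + β(S_deep − S_surf′) = 0.
S_surf′ = S_deep − (α/β)·ΔT = 35.81 − (2.4 × 10⁻⁴/7.9 × 10⁻⁴)·(-3.1) = 36.7518 psu.
Increase required: 36.7518 − 35.53 = 1.2218 psu.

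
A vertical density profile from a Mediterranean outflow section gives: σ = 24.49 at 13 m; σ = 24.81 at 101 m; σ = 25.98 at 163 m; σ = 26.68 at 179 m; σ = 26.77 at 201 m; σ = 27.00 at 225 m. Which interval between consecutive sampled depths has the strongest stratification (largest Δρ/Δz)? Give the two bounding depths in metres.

Compute the density gradient over each adjacent pair:
  13–101 m: Δρ/Δz = 0.32/88 = 3.6 × 10⁻³ kg m⁻⁴
  101–163 m: Δρ/Δz = 1.17/62 = 0.019 kg m⁻⁴
  163–179 m: Δρ/Δz = 0.70/16 = 0.044 kg m⁻⁴
  179–201 m: Δρ/Δz = 0.09/22 = 4.1 × 10⁻³ kg m⁻⁴
  201–225 m: Δρ/Δz = 0.23/24 = 9.6 × 10⁻³ kg m⁻⁴
The largest gradient is in the 163–179 m interval — the pycnocline.

163–179 m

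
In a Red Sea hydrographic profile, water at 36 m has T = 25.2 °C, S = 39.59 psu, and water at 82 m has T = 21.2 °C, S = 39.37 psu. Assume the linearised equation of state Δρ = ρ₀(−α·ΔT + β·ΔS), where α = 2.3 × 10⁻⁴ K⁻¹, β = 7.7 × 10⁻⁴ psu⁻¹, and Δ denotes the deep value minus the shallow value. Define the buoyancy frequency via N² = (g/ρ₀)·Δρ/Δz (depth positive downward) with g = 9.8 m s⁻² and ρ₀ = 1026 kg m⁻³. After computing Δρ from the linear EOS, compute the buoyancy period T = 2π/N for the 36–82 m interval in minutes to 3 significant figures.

ΔT = -4.0 K, ΔS = -0.22 psu (deep − shallow).
Δρ/ρ₀ = −αΔT + βΔS = 9.20 × 10⁻⁴ − 1.694 × 10⁻⁴ = 7.506 × 10⁻⁴, so Δρ ≈ 0.7701 kg m⁻³.
N² = (g/ρ₀)·Δρ/Δz = g·(Δρ/ρ₀)/Δz = 9.8 × 7.506 × 10⁻⁴ / 46 = 1.5991 × 10⁻⁴ s⁻².
N = √(1.5991 × 10⁻⁴) = 0.012646 rad s⁻¹ → T = 2π/N = 496.85 s = 8.2808 min ≈ 8.28 min.

8.28 min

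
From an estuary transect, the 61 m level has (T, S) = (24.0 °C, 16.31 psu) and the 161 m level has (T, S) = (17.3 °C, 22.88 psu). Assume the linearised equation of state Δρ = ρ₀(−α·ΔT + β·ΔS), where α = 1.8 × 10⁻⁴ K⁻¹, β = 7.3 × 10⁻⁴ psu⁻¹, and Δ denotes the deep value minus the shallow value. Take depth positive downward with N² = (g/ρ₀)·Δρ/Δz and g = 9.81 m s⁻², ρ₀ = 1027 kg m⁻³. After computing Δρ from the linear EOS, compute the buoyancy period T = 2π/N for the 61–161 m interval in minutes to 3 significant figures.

ΔT = -6.7 K, ΔS = +6.57 psu (deep − shallow).
Δρ/ρ₀ = −αΔT + βΔS = 1.206 × 10⁻³ + 4.7961 × 10⁻³ = 6.0021 × 10⁻³, so Δρ ≈ 6.164 kg m⁻³.
N² = (g/ρ₀)·Δρ/Δz = g·(Δρ/ρ₀)/Δz = 9.81 × 6.0021 × 10⁻³ / 100 = 5.8881 × 10⁻⁴ s⁻².
N = √(5.8881 × 10⁻⁴) = 0.024265 rad s⁻¹ → T = 2π/N = 258.94 s = 4.3157 min ≈ 4.32 min.

4.32 min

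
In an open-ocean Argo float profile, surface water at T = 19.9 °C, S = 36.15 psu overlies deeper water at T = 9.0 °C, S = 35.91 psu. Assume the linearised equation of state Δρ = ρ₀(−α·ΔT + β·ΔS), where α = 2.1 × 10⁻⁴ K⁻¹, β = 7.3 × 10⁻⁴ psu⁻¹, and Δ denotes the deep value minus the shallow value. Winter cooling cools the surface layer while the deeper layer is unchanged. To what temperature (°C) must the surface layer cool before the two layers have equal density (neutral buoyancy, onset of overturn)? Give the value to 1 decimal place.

Neutral buoyancy requires Δρ = 0, i.e. −α(T_deep − T_surf′) + β(S_deep − S_surf) = 0.
T_surf′ = T_deep − (β/α)·ΔS = 9.0 − (7.3 × 10⁻⁴/2.1 × 10⁻⁴)·(-0.24) = 9.834 °C.
Cooling required: 19.9 − (9.834) = 10.066 °C.

9.8 °C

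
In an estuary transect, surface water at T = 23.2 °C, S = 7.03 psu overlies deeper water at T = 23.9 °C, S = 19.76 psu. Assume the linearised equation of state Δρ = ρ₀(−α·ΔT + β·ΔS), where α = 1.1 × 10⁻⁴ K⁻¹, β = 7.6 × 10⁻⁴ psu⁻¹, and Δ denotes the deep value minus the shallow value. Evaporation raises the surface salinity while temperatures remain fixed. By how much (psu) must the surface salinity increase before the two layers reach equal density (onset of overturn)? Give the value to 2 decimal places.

12.63 psu

Neutral buoyancy requires −α(T_deep − T_surf) + β(S_deep − S_surf′) = 0.
S_surf′ = S_deep − (α/β)·ΔT = 19.76 − (1.1 × 10⁻⁴/7.6 × 10⁻⁴)·(+0.7) = 19.6587 psu.
Increase required: 19.6587 − 7.03 = 12.6287 psu.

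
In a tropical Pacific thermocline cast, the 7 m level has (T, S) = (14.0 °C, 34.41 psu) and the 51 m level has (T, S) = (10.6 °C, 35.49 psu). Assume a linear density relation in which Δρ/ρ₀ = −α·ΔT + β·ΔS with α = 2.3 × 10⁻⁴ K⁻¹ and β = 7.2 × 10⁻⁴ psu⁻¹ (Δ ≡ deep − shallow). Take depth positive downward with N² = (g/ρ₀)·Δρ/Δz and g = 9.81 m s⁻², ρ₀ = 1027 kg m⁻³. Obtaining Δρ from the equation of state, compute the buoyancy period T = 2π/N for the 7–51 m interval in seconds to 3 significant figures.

ΔT = -3.4 K, ΔS = +1.08 psu (deep − shallow).
Δρ/ρ₀ = −αΔT + βΔS = 7.82 × 10⁻⁴ + 7.776 × 10⁻⁴ = 1.5596 × 10⁻³, so Δρ ≈ 1.602 kg m⁻³.
N² = (g/ρ₀)·Δρ/Δz = g·(Δρ/ρ₀)/Δz = 9.81 × 1.5596 × 10⁻³ / 44 = 3.4772 × 10⁻⁴ s⁻².
N = √(3.4772 × 10⁻⁴) = 0.018647 rad s⁻¹ → T = 2π/N = 336.95 s ≈ 337 s.

337 s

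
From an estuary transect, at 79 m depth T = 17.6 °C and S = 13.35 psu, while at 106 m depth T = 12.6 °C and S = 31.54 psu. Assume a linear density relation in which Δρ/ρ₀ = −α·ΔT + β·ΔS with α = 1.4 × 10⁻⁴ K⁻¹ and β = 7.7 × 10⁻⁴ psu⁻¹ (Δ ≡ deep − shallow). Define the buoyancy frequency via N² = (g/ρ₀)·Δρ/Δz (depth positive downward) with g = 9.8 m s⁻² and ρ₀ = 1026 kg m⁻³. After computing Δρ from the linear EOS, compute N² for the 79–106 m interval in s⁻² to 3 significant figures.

5.34 × 10⁻³ s⁻²

ΔT = -5.0 K, ΔS = +18.19 psu (deep − shallow).
Δρ/ρ₀ = −αΔT + βΔS = 7.00 × 10⁻⁴ + 0.0140063 = 0.0147063, so Δρ ≈ 15.09 kg m⁻³.
N² = (g/ρ₀)·Δρ/Δz = g·(Δρ/ρ₀)/Δz = 9.8 × 0.0147063 / 27 = 5.3378 × 10⁻³ s⁻² ≈ 5.34 × 10⁻³ s⁻².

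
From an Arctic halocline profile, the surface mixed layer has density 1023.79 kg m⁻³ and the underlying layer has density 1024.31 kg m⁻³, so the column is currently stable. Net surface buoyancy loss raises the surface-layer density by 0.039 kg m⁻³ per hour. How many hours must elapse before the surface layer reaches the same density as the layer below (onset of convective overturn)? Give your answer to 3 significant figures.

Density deficit of the surface layer: 1024.31 − 1023.79 = 0.52 kg m⁻³.
Required change = 0.52 / 0.039 = 13.3 hours.

13.3 hours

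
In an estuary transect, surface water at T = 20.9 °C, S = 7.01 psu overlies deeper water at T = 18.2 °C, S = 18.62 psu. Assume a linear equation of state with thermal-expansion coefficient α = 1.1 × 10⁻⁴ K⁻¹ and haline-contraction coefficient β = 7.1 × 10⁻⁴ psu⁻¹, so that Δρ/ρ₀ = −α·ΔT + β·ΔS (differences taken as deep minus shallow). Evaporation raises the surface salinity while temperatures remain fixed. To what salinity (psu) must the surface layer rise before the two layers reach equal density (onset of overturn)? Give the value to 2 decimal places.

19.04 psu

Neutral buoyancy requires −α(T_deep − T_surf) + β(S_deep − S_surf′) = 0.
S_surf′ = S_deep − (α/β)·ΔT = 18.62 − (1.1 × 10⁻⁴/7.1 × 10⁻⁴)·(-2.7) = 19.0383 psu.
Increase required: 19.0383 − 7.01 = 12.0283 psu.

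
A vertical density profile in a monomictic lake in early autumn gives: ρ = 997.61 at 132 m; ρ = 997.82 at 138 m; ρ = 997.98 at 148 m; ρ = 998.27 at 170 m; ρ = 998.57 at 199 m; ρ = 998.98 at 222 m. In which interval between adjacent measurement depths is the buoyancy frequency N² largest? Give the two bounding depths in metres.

Compute the density gradient over each adjacent pair:
  132–138 m: Δρ/Δz = 0.21/6 = 0.035 kg m⁻⁴
  138–148 m: Δρ/Δz = 0.16/10 = 0.016 kg m⁻⁴
  148–170 m: Δρ/Δz = 0.29/22 = 0.013 kg m⁻⁴
  170–199 m: Δρ/Δz = 0.30/29 = 0.010 kg m⁻⁴
  199–222 m: Δρ/Δz = 0.41/23 = 0.018 kg m⁻⁴
The largest gradient is in the 132–138 m interval — the pycnocline.

132–138 m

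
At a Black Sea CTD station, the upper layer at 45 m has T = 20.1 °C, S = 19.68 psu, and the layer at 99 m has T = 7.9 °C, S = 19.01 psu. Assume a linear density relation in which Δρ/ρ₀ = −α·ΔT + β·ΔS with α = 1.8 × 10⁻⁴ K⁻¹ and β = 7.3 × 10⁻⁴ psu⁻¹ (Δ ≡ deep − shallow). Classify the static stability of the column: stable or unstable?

ΔT = 7.9 − 20.1 = -12.2 K and ΔS = 19.01 − 19.68 = -0.67 psu (deep − shallow).
−αΔT = 2.196 × 10⁻³; βΔS = -4.891 × 10⁻⁴; sum Δρ/ρ₀ = 1.7069 × 10⁻³.
Δρ/ρ₀ > 0, so Δρ > 0: deeper water is denser → statically stable.

stable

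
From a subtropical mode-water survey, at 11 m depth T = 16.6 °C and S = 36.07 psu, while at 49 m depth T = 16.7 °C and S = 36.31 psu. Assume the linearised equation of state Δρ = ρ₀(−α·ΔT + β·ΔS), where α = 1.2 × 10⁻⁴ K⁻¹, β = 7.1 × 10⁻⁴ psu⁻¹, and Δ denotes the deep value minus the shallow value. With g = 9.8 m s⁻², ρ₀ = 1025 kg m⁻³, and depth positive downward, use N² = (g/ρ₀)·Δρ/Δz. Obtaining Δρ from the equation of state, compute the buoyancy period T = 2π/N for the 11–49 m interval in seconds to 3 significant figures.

983 s

ΔT = +0.1 K, ΔS = +0.24 psu (deep − shallow).
Δρ/ρ₀ = −αΔT + βΔS = -1.20 × 10⁻⁵ + 1.704 × 10⁻⁴ = 1.584 × 10⁻⁴, so Δρ ≈ 0.1624 kg m⁻³.
N² = (g/ρ₀)·Δρ/Δz = g·(Δρ/ρ₀)/Δz = 9.8 × 1.584 × 10⁻⁴ / 38 = 4.0851 × 10⁻⁵ s⁻².
N = √(4.0851 × 10⁻⁵) = 6.3915 × 10⁻³ rad s⁻¹ → T = 2π/N = 983.05 s ≈ 983 s.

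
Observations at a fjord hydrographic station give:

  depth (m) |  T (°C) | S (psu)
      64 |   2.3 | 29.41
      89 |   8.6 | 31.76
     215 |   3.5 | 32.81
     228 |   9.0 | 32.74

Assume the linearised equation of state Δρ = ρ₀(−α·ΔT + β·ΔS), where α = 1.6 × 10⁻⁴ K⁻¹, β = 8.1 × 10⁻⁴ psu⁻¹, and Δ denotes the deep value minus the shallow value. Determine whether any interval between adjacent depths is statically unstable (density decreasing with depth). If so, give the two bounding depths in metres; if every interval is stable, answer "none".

215–228 m

Evaluate Δρ/ρ₀ = −αΔT + βΔS across each adjacent pair:
  64–89 m: −αΔT+βΔS = −(1.6 × 10⁻⁴)(+6.3)+(8.1 × 10⁻⁴)(+2.35) = 9.0 × 10⁻⁴ → stable
  89–215 m: −αΔT+βΔS = −(1.6 × 10⁻⁴)(-5.1)+(8.1 × 10⁻⁴)(+1.05) = 1.7 × 10⁻³ → stable
  215–228 m: −αΔT+βΔS = −(1.6 × 10⁻⁴)(+5.5)+(8.1 × 10⁻⁴)(-0.07) = -9.4 × 10⁻⁴ → UNSTABLE
The 215–228 m interval has Δρ < 0: lighter water underlies denser water.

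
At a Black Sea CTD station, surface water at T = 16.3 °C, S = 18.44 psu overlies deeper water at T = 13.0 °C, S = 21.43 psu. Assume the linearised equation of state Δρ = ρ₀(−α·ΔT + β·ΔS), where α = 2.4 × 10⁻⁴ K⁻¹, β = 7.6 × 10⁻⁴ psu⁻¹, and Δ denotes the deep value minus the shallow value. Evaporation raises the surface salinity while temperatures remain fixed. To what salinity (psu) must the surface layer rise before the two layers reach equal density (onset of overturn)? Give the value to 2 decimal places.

Neutral buoyancy requires −α(T_deep − T_surf) + β(S_deep − S_surf′) = 0.
S_surf′ = S_deep − (α/β)·ΔT = 21.43 − (2.4 × 10⁻⁴/7.6 × 10⁻⁴)·(-3.3) = 22.4721 psu.
Increase required: 22.4721 − 18.44 = 4.0321 psu.

22.47 psu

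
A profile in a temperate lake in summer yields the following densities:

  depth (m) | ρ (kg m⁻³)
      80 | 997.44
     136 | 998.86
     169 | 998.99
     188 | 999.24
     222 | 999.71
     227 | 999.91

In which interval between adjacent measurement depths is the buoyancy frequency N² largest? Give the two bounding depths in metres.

222–227 m

Compute the density gradient over each adjacent pair:
  80–136 m: Δρ/Δz = 1.42/56 = 0.025 kg m⁻⁴
  136–169 m: Δρ/Δz = 0.13/33 = 3.9 × 10⁻³ kg m⁻⁴
  169–188 m: Δρ/Δz = 0.25/19 = 0.013 kg m⁻⁴
  188–222 m: Δρ/Δz = 0.47/34 = 0.014 kg m⁻⁴
  222–227 m: Δρ/Δz = 0.20/5 = 0.040 kg m⁻⁴
The largest gradient is in the 222–227 m interval — the pycnocline.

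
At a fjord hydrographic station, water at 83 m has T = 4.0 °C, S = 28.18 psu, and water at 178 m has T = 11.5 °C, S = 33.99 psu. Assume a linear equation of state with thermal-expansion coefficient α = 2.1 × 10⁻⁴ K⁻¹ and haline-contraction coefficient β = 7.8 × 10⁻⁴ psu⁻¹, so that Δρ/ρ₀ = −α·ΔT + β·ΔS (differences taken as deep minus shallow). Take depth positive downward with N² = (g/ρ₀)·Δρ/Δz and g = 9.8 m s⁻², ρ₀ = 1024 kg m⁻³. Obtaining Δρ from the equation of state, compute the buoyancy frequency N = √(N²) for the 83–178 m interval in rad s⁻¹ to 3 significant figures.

ΔT = +7.5 K, ΔS = +5.81 psu (deep − shallow).
Δρ/ρ₀ = −αΔT + βΔS = -1.575 × 10⁻³ + 4.5318 × 10⁻³ = 2.9568 × 10⁻³, so Δρ ≈ 3.028 kg m⁻³.
N² = (g/ρ₀)·Δρ/Δz = g·(Δρ/ρ₀)/Δz = 9.8 × 2.9568 × 10⁻³ / 95 = 3.0502 × 10⁻⁴ s⁻².
N = √(3.0502 × 10⁻⁴) = 0.017465 rad s⁻¹ ≈ 0.0175 rad s⁻¹.

0.0175 rad s⁻¹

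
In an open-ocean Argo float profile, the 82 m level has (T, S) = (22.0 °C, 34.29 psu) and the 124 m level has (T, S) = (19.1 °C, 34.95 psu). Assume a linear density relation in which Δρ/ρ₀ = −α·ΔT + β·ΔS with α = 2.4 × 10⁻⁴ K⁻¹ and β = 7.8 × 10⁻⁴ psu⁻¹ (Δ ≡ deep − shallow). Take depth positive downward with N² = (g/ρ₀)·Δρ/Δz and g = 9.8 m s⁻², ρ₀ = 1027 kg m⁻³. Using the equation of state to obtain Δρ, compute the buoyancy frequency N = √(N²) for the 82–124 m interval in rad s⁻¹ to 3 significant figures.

ΔT = -2.9 K, ΔS = +0.66 psu (deep − shallow).
Δρ/ρ₀ = −αΔT + βΔS = 6.96 × 10⁻⁴ + 5.148 × 10⁻⁴ = 1.2108 × 10⁻³, so Δρ ≈ 1.243 kg m⁻³.
N² = (g/ρ₀)·Δρ/Δz = g·(Δρ/ρ₀)/Δz = 9.8 × 1.2108 × 10⁻³ / 42 = 2.8252 × 10⁻⁴ s⁻².
N = √(2.8252 × 10⁻⁴) = 0.016808 rad s⁻¹ ≈ 0.0168 rad s⁻¹.

0.0168 rad s⁻¹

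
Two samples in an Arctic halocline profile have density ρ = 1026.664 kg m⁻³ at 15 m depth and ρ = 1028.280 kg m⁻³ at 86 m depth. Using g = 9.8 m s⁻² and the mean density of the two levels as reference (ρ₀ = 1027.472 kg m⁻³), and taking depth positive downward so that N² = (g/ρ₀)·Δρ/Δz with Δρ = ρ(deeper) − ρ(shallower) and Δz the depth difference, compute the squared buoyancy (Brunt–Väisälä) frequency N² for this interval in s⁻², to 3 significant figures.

2.17 × 10⁻⁴ s⁻²

Δρ = 1028.280 − 1026.664 = 1.616 kg m⁻³ over Δz = 86 − 15 = 71 m.
N² = (9.8/1027.472) × (1.616/71) = 2.1709 × 10⁻⁴ s⁻² ≈ 2.17 × 10⁻⁴ s⁻².
A positive N² confirms static stability across the interval.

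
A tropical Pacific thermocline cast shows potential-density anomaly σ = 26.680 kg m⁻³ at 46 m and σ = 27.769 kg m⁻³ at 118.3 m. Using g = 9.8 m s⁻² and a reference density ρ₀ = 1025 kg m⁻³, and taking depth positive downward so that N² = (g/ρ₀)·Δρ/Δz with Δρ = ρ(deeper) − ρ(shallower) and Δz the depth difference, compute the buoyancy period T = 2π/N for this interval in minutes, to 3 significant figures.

8.73 min

Δρ = 1027.769 − 1026.680 = 1.089 kg m⁻³ over Δz = 118.3 − 46 = 72.3 m.
N² = (9.8/1025) × (1.089/72.3) = 1.4401 × 10⁻⁴ s⁻².
N = √(1.4401 × 10⁻⁴) = 0.012000 rad s⁻¹, so T = 2π/N = 523.60 s = 8.7267 min ≈ 8.73 min.
Since Δρ > 0 the layer is stably stratified.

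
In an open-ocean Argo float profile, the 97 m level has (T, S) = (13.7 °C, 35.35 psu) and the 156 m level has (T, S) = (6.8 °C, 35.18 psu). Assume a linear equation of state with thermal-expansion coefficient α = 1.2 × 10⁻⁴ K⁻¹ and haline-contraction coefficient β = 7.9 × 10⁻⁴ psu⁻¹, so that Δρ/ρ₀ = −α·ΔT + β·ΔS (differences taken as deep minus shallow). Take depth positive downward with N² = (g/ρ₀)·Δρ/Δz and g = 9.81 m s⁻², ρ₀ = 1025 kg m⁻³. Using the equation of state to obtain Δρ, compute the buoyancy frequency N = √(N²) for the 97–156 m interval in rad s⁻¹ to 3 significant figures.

ΔT = -6.9 K, ΔS = -0.17 psu (deep − shallow).
Δρ/ρ₀ = −αΔT + βΔS = 8.28 × 10⁻⁴ − 1.343 × 10⁻⁴ = 6.937 × 10⁻⁴, so Δρ ≈ 0.7110 kg m⁻³.
N² = (g/ρ₀)·Δρ/Δz = g·(Δρ/ρ₀)/Δz = 9.81 × 6.937 × 10⁻⁴ / 59 = 1.1534 × 10⁻⁴ s⁻².
N = √(1.1534 × 10⁻⁴) = 0.010740 rad s⁻¹ ≈ 0.0107 rad s⁻¹.

0.0107 rad s⁻¹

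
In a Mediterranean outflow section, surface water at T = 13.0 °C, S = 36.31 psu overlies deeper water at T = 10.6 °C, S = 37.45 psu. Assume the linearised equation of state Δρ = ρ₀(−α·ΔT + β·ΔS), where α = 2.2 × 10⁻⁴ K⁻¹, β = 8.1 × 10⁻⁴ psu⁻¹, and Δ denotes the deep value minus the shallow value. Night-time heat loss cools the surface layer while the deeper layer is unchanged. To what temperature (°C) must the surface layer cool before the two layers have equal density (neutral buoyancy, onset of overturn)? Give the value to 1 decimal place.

6.4 °C

Neutral buoyancy requires Δρ = 0, i.e. −α(T_deep − T_surf′) + β(S_deep − S_surf) = 0.
T_surf′ = T_deep − (β/α)·ΔS = 10.6 − (8.1 × 10⁻⁴/2.2 × 10⁻⁴)·(+1.14) = 6.403 °C.
Cooling required: 13.0 − (6.403) = 6.597 °C.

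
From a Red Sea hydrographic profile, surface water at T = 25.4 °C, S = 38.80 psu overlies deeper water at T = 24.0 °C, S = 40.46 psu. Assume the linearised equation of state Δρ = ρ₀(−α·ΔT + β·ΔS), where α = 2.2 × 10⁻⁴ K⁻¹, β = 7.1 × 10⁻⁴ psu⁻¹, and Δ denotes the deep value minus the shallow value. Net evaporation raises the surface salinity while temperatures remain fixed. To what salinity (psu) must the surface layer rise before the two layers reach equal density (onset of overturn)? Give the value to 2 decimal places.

Neutral buoyancy requires −α(T_deep − T_surf) + β(S_deep − S_surf′) = 0.
S_surf′ = S_deep − (α/β)·ΔT = 40.46 − (2.2 × 10⁻⁴/7.1 × 10⁻⁴)·(-1.4) = 40.8938 psu.
Increase required: 40.8938 − 38.80 = 2.0938 psu.

40.89 psu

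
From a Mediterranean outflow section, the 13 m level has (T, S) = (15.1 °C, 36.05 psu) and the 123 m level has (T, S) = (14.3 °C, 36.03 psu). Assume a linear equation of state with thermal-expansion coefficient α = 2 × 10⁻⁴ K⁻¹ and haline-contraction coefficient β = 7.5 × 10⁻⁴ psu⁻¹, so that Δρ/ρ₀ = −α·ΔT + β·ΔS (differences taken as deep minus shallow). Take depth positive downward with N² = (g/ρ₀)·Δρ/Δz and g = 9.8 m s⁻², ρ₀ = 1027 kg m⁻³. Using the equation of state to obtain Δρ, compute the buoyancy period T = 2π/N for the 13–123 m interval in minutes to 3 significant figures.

29.1 min

ΔT = -0.8 K, ΔS = -0.02 psu (deep − shallow).
Δρ/ρ₀ = −αΔT + βΔS = 1.60 × 10⁻⁴ − 1.50 × 10⁻⁵ = 1.45 × 10⁻⁴, so Δρ ≈ 0.1489 kg m⁻³.
N² = (g/ρ₀)·Δρ/Δz = g·(Δρ/ρ₀)/Δz = 9.8 × 1.45 × 10⁻⁴ / 110 = 1.2918 × 10⁻⁵ s⁻².
N = √(1.2918 × 10⁻⁵) = 3.5942 × 10⁻³ rad s⁻¹ → T = 2π/N = 1.7481 × 10³ s = 29.135 min ≈ 29.1 min.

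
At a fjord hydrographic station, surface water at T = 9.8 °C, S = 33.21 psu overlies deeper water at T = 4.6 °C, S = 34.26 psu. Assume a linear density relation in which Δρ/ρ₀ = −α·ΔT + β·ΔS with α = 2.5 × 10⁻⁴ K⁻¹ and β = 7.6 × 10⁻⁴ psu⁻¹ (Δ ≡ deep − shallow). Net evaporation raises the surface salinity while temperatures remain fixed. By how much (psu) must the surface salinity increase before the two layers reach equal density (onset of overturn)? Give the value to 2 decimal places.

2.76 psu

Neutral buoyancy requires −α(T_deep − T_surf) + β(S_deep − S_surf′) = 0.
S_surf′ = S_deep − (α/β)·ΔT = 34.26 − (2.5 × 10⁻⁴/7.6 × 10⁻⁴)·(-5.2) = 35.9705 psu.
Increase required: 35.9705 − 33.21 = 2.7605 psu.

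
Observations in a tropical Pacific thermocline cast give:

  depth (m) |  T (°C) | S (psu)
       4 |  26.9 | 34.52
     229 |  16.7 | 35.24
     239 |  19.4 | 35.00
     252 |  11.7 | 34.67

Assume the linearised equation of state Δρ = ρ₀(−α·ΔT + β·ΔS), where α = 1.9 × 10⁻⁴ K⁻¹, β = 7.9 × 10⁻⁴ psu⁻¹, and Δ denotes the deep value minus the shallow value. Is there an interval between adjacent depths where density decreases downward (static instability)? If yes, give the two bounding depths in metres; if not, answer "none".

Evaluate Δρ/ρ₀ = −αΔT + βΔS across each adjacent pair:
  4–229 m: −αΔT+βΔS = −(1.9 × 10⁻⁴)(-10.2)+(7.9 × 10⁻⁴)(+0.72) = 2.5 × 10⁻³ → stable
  229–239 m: −αΔT+βΔS = −(1.9 × 10⁻⁴)(+2.7)+(7.9 × 10⁻⁴)(-0.24) = -7.0 × 10⁻⁴ → UNSTABLE
  239–252 m: −αΔT+βΔS = −(1.9 × 10⁻⁴)(-7.7)+(7.9 × 10⁻⁴)(-0.33) = 1.2 × 10⁻³ → stable
The 229–239 m interval has Δρ < 0: lighter water underlies denser water.

229–239 m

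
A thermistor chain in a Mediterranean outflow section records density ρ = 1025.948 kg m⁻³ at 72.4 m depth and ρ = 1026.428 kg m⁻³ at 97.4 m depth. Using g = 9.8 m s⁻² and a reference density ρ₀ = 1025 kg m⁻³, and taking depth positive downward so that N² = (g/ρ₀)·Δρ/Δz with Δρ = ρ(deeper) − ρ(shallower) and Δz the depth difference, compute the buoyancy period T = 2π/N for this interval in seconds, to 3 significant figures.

464 s

Δρ = 1026.428 − 1025.948 = 0.480 kg m⁻³ over Δz = 97.4 − 72.4 = 25 m.
N² = (9.8/1025) × (0.480/25) = 1.8357 × 10⁻⁴ s⁻².
N = √(1.8357 × 10⁻⁴) = 0.013549 rad s⁻¹, so T = 2π/N = 463.74 s ≈ 464 s.
N² > 0, so the interval is statically stable.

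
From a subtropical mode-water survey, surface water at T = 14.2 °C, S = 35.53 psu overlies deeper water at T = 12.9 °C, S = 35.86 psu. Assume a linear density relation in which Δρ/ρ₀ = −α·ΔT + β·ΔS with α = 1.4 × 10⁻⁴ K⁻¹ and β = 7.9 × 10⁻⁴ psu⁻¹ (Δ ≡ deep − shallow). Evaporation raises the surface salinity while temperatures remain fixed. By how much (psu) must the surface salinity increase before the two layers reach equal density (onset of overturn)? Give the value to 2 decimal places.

Neutral buoyancy requires −α(T_deep − T_surf) + β(S_deep − S_surf′) = 0.
S_surf′ = S_deep − (α/β)·ΔT = 35.86 − (1.4 × 10⁻⁴/7.9 × 10⁻⁴)·(-1.3) = 36.0904 psu.
Increase required: 36.0904 − 35.53 = 0.5604 psu.

0.56 psu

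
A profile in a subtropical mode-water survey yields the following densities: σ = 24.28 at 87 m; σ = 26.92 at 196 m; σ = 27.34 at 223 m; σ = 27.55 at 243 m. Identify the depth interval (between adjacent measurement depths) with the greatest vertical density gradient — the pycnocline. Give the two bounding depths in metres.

Compute the density gradient over each adjacent pair:
  87–196 m: Δρ/Δz = 2.64/109 = 0.024 kg m⁻⁴
  196–223 m: Δρ/Δz = 0.42/27 = 0.016 kg m⁻⁴
  223–243 m: Δρ/Δz = 0.21/20 = 0.010 kg m⁻⁴
The largest gradient is in the 87–196 m interval — the pycnocline.

87–196 m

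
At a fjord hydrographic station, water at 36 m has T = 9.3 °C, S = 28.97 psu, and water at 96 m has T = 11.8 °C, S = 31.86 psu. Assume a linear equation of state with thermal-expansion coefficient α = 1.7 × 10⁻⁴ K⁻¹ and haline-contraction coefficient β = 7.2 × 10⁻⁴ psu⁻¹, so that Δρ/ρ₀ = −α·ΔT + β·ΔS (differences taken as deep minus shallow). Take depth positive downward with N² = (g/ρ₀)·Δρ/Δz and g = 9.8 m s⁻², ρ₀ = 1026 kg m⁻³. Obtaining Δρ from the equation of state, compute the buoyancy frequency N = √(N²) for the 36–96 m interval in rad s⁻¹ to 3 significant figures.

0.0164 rad s⁻¹

ΔT = +2.5 K, ΔS = +2.89 psu (deep − shallow).
Δρ/ρ₀ = −αΔT + βΔS = -4.25 × 10⁻⁴ + 2.0808 × 10⁻³ = 1.6558 × 10⁻³, so Δρ ≈ 1.699 kg m⁻³.
N² = (g/ρ₀)·Δρ/Δz = g·(Δρ/ρ₀)/Δz = 9.8 × 1.6558 × 10⁻³ / 60 = 2.7045 × 10⁻⁴ s⁻².
N = √(2.7045 × 10⁻⁴) = 0.016445 rad s⁻¹ ≈ 0.0164 rad s⁻¹.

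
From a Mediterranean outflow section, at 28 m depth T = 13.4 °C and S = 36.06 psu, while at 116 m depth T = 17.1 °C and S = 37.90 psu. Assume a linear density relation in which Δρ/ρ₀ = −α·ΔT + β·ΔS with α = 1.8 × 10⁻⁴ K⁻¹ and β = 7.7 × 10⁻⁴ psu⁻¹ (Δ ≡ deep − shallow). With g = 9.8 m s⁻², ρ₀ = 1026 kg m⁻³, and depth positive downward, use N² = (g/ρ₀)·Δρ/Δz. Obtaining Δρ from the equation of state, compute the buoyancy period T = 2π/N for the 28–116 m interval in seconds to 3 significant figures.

687 s

ΔT = +3.7 K, ΔS = +1.84 psu (deep − shallow).
Δρ/ρ₀ = −αΔT + βΔS = -6.66 × 10⁻⁴ + 1.4168 × 10⁻³ = 7.508 × 10⁻⁴, so Δρ ≈ 0.7703 kg m⁻³.
N² = (g/ρ₀)·Δρ/Δz = g·(Δρ/ρ₀)/Δz = 9.8 × 7.508 × 10⁻⁴ / 88 = 8.3612 × 10⁻⁵ s⁻².
N = √(8.3612 × 10⁻⁵) = 9.1440 × 10⁻³ rad s⁻¹ → T = 2π/N = 687.14 s ≈ 687 s.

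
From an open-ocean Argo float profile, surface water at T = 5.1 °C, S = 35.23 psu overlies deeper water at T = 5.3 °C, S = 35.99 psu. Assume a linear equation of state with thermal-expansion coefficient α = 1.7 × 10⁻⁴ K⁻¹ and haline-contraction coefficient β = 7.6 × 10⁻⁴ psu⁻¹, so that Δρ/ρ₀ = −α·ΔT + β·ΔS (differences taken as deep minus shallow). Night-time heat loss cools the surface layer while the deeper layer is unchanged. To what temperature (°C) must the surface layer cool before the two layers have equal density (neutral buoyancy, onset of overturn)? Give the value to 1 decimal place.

Neutral buoyancy requires Δρ = 0, i.e. −α(T_deep − T_surf′) + β(S_deep − S_surf) = 0.
T_surf′ = T_deep − (β/α)·ΔS = 5.3 − (7.6 × 10⁻⁴/1.7 × 10⁻⁴)·(+0.76) = 1.902 °C.
Cooling required: 5.1 − (1.902) = 3.198 °C.

1.9 °C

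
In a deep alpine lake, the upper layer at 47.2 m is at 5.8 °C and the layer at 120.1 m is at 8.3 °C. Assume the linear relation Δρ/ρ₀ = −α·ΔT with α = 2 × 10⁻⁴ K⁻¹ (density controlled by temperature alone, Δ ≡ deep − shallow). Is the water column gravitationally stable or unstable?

ΔT = 8.3 − 5.8 = +2.5 K, so Δρ/ρ₀ = −αΔT = -5.00 × 10⁻⁴.
Δρ/ρ₀ < 0, so Δρ < 0: deeper water is lighter → statically unstable; the column would overturn.

unstable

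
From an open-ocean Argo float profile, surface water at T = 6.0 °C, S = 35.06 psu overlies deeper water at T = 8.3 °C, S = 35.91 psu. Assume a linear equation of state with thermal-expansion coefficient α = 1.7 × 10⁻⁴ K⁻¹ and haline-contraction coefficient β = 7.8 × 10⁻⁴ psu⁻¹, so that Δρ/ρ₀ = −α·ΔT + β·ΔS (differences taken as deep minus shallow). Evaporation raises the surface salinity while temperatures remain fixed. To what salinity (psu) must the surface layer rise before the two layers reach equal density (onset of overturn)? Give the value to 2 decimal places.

Neutral buoyancy requires −α(T_deep − T_surf) + β(S_deep − S_surf′) = 0.
S_surf′ = S_deep − (α/β)·ΔT = 35.91 − (1.7 × 10⁻⁴/7.8 × 10⁻⁴)·(+2.3) = 35.4087 psu.
Increase required: 35.4087 − 35.06 = 0.3487 psu.

35.41 psu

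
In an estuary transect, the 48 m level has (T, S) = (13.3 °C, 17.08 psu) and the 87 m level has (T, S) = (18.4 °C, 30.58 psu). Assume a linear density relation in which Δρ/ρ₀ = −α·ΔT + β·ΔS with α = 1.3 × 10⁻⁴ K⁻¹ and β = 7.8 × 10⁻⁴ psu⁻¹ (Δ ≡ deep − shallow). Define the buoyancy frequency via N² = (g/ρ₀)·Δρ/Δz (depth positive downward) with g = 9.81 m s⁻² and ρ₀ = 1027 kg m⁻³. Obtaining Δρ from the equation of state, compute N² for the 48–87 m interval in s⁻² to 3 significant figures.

2.48 × 10⁻³ s⁻²

ΔT = +5.1 K, ΔS = +13.50 psu (deep − shallow).
Δρ/ρ₀ = −αΔT + βΔS = -6.63 × 10⁻⁴ + 0.01053 = 9.867 × 10⁻³, so Δρ ≈ 10.13 kg m⁻³.
N² = (g/ρ₀)·Δρ/Δz = g·(Δρ/ρ₀)/Δz = 9.81 × 9.867 × 10⁻³ / 39 = 2.4819 × 10⁻³ s⁻² ≈ 2.48 × 10⁻³ s⁻².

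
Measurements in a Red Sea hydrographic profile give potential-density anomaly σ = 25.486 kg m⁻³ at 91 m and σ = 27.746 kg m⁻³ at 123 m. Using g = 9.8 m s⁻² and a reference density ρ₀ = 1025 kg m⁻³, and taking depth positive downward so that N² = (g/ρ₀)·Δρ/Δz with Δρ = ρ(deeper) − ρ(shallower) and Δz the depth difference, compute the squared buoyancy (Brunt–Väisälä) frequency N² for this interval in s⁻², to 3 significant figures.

Δρ = 1027.746 − 1025.486 = 2.260 kg m⁻³ over Δz = 123 − 91 = 32 m.
N² = (9.8/1025) × (2.260/32) = 6.7524 × 10⁻⁴ s⁻² ≈ 6.75 × 10⁻⁴ s⁻².

6.75 × 10⁻⁴ s⁻²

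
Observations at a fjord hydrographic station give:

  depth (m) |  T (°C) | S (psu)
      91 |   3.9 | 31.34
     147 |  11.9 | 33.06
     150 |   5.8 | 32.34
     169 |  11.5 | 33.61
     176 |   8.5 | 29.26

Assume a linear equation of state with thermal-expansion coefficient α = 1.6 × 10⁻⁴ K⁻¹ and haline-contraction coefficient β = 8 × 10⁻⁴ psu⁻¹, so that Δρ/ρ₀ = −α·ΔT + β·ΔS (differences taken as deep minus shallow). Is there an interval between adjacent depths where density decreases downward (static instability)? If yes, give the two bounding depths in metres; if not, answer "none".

169–176 m

Evaluate Δρ/ρ₀ = −αΔT + βΔS across each adjacent pair:
  91–147 m: −αΔT+βΔS = −(1.6 × 10⁻⁴)(+8.0)+(8 × 10⁻⁴)(+1.72) = 9.6 × 10⁻⁵ → stable
  147–150 m: −αΔT+βΔS = −(1.6 × 10⁻⁴)(-6.1)+(8 × 10⁻⁴)(-0.72) = 4.0 × 10⁻⁴ → stable
  150–169 m: −αΔT+βΔS = −(1.6 × 10⁻⁴)(+5.7)+(8 × 10⁻⁴)(+1.27) = 1.0 × 10⁻⁴ → stable
  169–176 m: −αΔT+βΔS = −(1.6 × 10⁻⁴)(-3.0)+(8 × 10⁻⁴)(-4.35) = -3.0 × 10⁻³ → UNSTABLE
The 169–176 m interval has Δρ < 0: lighter water underlies denser water.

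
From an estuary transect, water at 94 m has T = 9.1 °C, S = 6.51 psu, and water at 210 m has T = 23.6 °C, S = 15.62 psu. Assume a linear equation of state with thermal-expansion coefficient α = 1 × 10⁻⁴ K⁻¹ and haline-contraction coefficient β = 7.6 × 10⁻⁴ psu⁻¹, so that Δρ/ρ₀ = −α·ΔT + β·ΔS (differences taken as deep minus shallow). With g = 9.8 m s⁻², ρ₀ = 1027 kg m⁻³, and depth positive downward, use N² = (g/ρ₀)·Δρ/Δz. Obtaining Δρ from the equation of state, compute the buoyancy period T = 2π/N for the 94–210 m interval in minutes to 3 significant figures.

4.87 min

ΔT = +14.5 K, ΔS = +9.11 psu (deep − shallow).
Δρ/ρ₀ = −αΔT + βΔS = -1.45 × 10⁻³ + 6.9236 × 10⁻³ = 5.4736 × 10⁻³, so Δρ ≈ 5.621 kg m⁻³.
N² = (g/ρ₀)·Δρ/Δz = g·(Δρ/ρ₀)/Δz = 9.8 × 5.4736 × 10⁻³ / 116 = 4.6242 × 10⁻⁴ s⁻².
N = √(4.6242 × 10⁻⁴) = 0.021504 rad s⁻¹ → T = 2π/N = 292.19 s = 4.8698 min ≈ 4.87 min.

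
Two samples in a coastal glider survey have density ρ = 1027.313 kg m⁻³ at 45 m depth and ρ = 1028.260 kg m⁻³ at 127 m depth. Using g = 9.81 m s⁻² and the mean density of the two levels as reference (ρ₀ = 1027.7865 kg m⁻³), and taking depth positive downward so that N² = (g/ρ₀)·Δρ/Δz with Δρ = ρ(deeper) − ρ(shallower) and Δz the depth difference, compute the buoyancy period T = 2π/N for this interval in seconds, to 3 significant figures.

Δρ = 1028.260 − 1027.313 = 0.947 kg m⁻³ over Δz = 127 − 45 = 82 m.
N² = (9.81/1027.7865) × (0.947/82) = 1.1023 × 10⁻⁴ s⁻².
N = √(1.1023 × 10⁻⁴) = 0.010499 rad s⁻¹, so T = 2π/N = 598.46 s ≈ 598 s.

598 s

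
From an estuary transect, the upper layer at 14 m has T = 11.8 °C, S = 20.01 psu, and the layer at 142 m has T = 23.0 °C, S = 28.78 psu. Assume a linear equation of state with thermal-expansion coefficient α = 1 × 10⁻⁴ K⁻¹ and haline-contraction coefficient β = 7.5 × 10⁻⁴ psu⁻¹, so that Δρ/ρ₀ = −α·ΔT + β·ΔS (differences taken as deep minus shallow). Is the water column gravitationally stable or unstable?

ΔT = 23.0 − 11.8 = +11.2 K and ΔS = 28.78 − 20.01 = +8.77 psu (deep − shallow).
−αΔT = -1.12 × 10⁻³; βΔS = 6.5775 × 10⁻³; sum Δρ/ρ₀ = 5.4575 × 10⁻³.
Δρ/ρ₀ > 0, so Δρ > 0: deeper water is denser → statically stable.

stable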